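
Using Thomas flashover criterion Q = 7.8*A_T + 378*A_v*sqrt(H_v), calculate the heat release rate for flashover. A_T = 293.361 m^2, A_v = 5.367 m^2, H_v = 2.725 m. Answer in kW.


7.8*A_T = 2288.2
sqrt(H_v) = 1.6508
378*A_v*sqrt(H_v) = 3348.9
Q = 2288.2 + 3348.9 = 5637.2 kW

5637.2 kW


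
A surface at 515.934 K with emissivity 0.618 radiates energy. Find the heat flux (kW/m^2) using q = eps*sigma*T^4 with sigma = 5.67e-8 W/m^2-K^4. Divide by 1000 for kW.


T^4 = 7.0856e+10
q = 0.618 * 5.67e-8 * 7.0856e+10 / 1000 = 2.4828 kW/m^2

2.4828 kW/m^2


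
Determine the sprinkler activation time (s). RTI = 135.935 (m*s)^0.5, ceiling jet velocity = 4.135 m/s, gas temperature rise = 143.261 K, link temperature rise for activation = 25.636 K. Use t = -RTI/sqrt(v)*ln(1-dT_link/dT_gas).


dT_link/dT_gas = 0.17895
ln(1 - 0.17895) = -0.19717
t = -135.935 / sqrt(4.135) * -0.19717 = 13.180 s

13.180 s


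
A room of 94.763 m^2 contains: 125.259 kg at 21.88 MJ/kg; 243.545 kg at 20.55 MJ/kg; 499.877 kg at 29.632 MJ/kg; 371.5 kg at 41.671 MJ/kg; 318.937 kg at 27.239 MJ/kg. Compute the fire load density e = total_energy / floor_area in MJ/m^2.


Total energy = 125.259*21.88 + 243.545*20.55 + 499.877*29.632 + 371.5*41.671 + 318.937*27.239
= 2740.667 + 5004.850 + 14812.36 + 15480.78 + 8687.525
= 46726.17 MJ
e = 46726.17 / 94.763 = 493.08 MJ/m^2

493.08 MJ/m^2


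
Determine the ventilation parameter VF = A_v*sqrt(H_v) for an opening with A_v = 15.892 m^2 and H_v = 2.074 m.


sqrt(H_v) = 1.4401
VF = 15.892 * 1.4401 = 22.887 m^(5/2)

22.887 m^(5/2)


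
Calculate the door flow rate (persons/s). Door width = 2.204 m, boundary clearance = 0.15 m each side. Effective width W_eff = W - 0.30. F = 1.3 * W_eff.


W_eff = 2.204 - 0.30 = 1.904 m
F = 1.3 * 1.904 = 2.4752 persons/s

2.4752 persons/s


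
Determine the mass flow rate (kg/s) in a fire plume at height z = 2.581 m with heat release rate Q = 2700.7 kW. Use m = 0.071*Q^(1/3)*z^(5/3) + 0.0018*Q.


Q^(1/3) = 13.926
z^(5/3) = 4.8564
First term = 0.071 * 13.926 * 4.8564 = 4.8017
Second term = 0.0018 * 2700.7 = 4.8613
m = 9.6630 kg/s

9.6630 kg/s


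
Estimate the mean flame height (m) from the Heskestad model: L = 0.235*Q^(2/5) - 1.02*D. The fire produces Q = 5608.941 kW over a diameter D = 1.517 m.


Q^(2/5) = 31.590
0.235 * Q^(2/5) = 7.4237
1.02 * D = 1.5473
L = 5.8764 m

5.8764 m


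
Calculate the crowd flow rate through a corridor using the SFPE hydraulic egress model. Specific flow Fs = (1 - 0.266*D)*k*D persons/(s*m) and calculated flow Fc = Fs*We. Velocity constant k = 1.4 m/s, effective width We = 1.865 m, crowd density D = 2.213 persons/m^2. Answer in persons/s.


1 - 0.266*D = 1 - 0.266*2.213 = 0.41134
Fs = 0.41134 * 1.4 * 2.213 = 1.2744 persons/(s*m)
Fc = 1.2744 * 1.865 = 2.3768 persons/s

2.3768 persons/s


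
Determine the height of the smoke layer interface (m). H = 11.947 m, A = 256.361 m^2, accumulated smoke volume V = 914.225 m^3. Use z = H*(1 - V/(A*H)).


V/(A*H) = 0.29850
1 - 0.29850 = 0.70150
z = 11.947 * 0.70150 = 8.3808 m

8.3808 m


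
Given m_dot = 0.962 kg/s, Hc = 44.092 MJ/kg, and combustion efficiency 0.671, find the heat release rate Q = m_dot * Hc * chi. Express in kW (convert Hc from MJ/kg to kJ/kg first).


Hc = 44.092 MJ/kg = 44.092 * 1000 kJ/kg = 44092 kJ/kg
Q = 0.962 kg/s * 44092 kJ/kg * 0.671 = 28461 kW

28461 kW


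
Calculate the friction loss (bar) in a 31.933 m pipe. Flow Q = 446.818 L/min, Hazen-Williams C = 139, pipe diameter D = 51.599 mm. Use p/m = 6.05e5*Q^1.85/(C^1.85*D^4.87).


Q^1.85 = 79936
C^1.85 = 9216.7
D^4.87 = 2.1906e+08
p/m = 0.023953 bar/m
p_total = 0.023953 * 31.933 = 0.76489 bar

0.76489 bar


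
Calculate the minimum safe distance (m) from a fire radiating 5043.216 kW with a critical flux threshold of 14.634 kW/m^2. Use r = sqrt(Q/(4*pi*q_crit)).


4*pi*q_crit = 183.90
Q/(4*pi*q_crit) = 27.424
r = sqrt(27.424) = 5.2368 m

5.2368 m


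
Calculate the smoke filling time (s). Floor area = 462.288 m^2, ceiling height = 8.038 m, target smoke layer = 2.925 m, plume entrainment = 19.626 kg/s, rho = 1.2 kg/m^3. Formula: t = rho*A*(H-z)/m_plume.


H - z = 5.113 m
t = 1.2 * 462.288 * 5.113 / 19.626 = 144.52 s

144.52 s


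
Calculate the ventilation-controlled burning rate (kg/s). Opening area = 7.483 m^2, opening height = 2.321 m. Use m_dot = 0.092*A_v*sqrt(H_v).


sqrt(H_v) = 1.5235
m_dot = 0.092 * 7.483 * 1.5235 = 1.0488 kg/s

1.0488 kg/s


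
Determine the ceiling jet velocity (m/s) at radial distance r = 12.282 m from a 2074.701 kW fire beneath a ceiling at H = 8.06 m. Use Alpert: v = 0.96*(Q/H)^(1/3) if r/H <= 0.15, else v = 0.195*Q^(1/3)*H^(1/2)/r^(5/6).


r/H = 12.282 / 8.06 = 1.5238
r/H > 0.15, so v = 0.195*Q^(1/3)*H^(1/2)/r^(5/6)
Q^(1/3) = 12.754
H^(1/2) = 2.8390
r^(5/6) = 8.0858
v = 0.195 * 12.754 * 2.8390 / 8.0858 = 0.87323 m/s

0.87323 m/s


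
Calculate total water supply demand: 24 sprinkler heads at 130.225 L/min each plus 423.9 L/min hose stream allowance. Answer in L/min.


Sprinkler demand = 24 * 130.225 = 3125.4 L/min
Total = 3125.4 + 423.9 = 3549.3 L/min

3549.3 L/min


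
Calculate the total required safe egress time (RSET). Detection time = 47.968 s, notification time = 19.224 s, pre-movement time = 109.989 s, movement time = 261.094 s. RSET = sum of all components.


Total = 47.968 + 19.224 + 109.989 + 261.094 = 438.275 s

438.275 s


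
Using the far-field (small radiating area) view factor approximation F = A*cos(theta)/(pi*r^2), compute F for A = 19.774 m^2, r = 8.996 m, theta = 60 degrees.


cos(60 deg) = 0.5
pi*r^2 = 254.24
F = 19.774 * 0.5 / 254.24 = 0.038888

0.038888


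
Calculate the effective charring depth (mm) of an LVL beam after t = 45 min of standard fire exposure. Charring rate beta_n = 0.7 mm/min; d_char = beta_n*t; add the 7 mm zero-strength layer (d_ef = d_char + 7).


d_char = 0.7 * 45 = 31.5 mm
d_ef = 31.5 + 1.0*7 = 38.5 mm

38.5 mm


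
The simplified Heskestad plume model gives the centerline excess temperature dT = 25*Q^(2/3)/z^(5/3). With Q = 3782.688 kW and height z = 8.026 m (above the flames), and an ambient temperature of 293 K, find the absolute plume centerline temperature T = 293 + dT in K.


Q^(2/3) = 242.77
z^(5/3) = 32.174
dT = 25 * 242.77 / 32.174 = 188.64 K
T = 293 + 188.64 = 481.64 K

481.64 K


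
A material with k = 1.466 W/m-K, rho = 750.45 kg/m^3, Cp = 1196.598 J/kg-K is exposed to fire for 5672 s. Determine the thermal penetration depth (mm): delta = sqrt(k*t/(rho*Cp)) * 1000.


alpha = 1.466 / (750.45 * 1196.598) = 1.6325e-06 m^2/s
alpha * t = 0.0092598
delta = sqrt(0.0092598) * 1000 = 96.228 mm

96.228 mm


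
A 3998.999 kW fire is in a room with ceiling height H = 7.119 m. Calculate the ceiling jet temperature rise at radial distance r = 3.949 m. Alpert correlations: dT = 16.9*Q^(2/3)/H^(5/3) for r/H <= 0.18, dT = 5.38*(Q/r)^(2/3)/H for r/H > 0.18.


r/H = 3.949 / 7.119 = 0.55471
r/H > 0.18, so dT = 5.38*(Q/r)^(2/3)/H
Q/r = 1012.7
(Q/r)^(2/3) = 100.84
dT = 5.38 * 100.84 / 7.119 = 76.209 K

76.209 K


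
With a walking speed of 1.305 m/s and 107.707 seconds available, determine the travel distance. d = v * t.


d = 1.305 * 107.707 = 140.56 m

140.56 m


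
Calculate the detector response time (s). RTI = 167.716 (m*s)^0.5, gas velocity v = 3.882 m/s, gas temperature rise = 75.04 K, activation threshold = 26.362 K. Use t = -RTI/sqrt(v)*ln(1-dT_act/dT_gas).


dT_act/dT_gas = 0.35131
ln(1 - 0.35131) = -0.43279
t = -167.716 / sqrt(3.882) * -0.43279 = 36.841 s

36.841 s


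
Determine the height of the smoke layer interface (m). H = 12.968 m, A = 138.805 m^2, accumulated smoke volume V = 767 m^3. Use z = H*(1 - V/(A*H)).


V/(A*H) = 0.42611
1 - 0.42611 = 0.57389
z = 12.968 * 0.57389 = 7.4423 m

7.4423 m


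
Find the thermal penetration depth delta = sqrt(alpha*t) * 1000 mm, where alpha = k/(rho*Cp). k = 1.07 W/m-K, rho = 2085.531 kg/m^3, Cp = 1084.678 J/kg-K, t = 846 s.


alpha = 1.07 / (2085.531 * 1084.678) = 4.7301e-07 m^2/s
alpha * t = 0.00040016
delta = sqrt(0.00040016) * 1000 = 20.004 mm

20.004 mm


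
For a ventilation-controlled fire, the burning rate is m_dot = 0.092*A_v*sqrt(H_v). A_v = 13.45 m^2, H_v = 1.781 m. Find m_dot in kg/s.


sqrt(H_v) = 1.3345
m_dot = 0.092 * 13.45 * 1.3345 = 1.6514 kg/s

1.6514 kg/s


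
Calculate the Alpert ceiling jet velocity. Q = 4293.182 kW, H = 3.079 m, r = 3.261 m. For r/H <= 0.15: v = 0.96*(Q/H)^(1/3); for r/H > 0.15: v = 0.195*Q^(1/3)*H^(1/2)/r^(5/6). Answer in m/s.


r/H = 3.261 / 3.079 = 1.0591
r/H > 0.15, so v = 0.195*Q^(1/3)*H^(1/2)/r^(5/6)
Q^(1/3) = 16.253
H^(1/2) = 1.7547
r^(5/6) = 2.6779
v = 0.195 * 16.253 * 1.7547 / 2.6779 = 2.0767 m/s

2.0767 m/s


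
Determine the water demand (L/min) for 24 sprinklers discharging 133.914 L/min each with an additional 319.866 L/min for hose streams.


Sprinkler demand = 24 * 133.914 = 3213.936 L/min
Total = 3213.936 + 319.866 = 3533.802 L/min

3533.802 L/min


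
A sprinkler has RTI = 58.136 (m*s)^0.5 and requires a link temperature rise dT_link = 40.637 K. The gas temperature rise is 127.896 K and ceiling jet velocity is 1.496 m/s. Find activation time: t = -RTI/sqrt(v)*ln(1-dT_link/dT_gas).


dT_link/dT_gas = 0.31773
ln(1 - 0.31773) = -0.38234
t = -58.136 / sqrt(1.496) * -0.38234 = 18.173 s

18.173 s


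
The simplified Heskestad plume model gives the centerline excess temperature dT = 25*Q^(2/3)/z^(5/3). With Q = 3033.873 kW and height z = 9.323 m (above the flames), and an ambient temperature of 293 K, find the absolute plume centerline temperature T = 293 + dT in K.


Q^(2/3) = 209.57
z^(5/3) = 41.298
dT = 25 * 209.57 / 41.298 = 126.87 K
T = 293 + 126.87 = 419.87 K

419.87 K


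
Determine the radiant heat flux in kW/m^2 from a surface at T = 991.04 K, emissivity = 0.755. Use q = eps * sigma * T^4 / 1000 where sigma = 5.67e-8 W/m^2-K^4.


T^4 = 9.6464e+11
q = 0.755 * 5.67e-8 * 9.6464e+11 / 1000 = 41.295 kW/m^2

41.295 kW/m^2


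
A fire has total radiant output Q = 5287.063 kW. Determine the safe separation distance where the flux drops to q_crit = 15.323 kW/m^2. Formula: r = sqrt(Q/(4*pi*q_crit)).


4*pi*q_crit = 192.55
Q/(4*pi*q_crit) = 27.457
r = sqrt(27.457) = 5.2400 m

5.2400 m


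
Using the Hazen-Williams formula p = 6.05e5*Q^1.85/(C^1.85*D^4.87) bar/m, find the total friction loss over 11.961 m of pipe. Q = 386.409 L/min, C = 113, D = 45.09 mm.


Q^1.85 = 61099
C^1.85 = 6283.4
D^4.87 = 1.1360e+08
p/m = 0.051788 bar/m
p_total = 0.051788 * 11.961 = 0.61943 bar

0.61943 bar


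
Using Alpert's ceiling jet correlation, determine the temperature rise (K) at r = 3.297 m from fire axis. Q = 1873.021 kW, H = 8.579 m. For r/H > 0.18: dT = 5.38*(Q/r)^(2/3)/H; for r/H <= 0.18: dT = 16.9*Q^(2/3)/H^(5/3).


r/H = 3.297 / 8.579 = 0.38431
r/H > 0.18, so dT = 5.38*(Q/r)^(2/3)/H
Q/r = 568.10
(Q/r)^(2/3) = 68.593
dT = 5.38 * 68.593 / 8.579 = 43.016 K

43.016 K


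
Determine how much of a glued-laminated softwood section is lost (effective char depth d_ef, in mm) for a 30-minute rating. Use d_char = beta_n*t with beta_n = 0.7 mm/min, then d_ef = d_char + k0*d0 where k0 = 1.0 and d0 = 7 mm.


d_char = 0.7 * 30 = 21 mm
d_ef = 21 + 1.0*7 = 28 mm

28 mm


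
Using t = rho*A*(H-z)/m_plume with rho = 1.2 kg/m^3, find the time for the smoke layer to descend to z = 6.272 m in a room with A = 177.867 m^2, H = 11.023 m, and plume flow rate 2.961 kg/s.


H - z = 4.751 m
t = 1.2 * 177.867 * 4.751 / 2.961 = 342.47 s

342.47 s


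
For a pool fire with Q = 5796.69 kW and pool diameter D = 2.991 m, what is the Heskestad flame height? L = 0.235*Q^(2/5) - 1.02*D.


Q^(2/5) = 32.009
0.235 * Q^(2/5) = 7.5221
1.02 * D = 3.0508
L = 4.4713 m

4.4713 m


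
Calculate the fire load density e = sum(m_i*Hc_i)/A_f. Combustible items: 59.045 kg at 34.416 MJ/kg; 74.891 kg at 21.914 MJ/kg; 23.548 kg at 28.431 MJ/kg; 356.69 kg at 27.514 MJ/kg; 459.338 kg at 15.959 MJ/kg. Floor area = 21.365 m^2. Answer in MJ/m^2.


Total energy = 59.045*34.416 + 74.891*21.914 + 23.548*28.431 + 356.69*27.514 + 459.338*15.959
= 2032.093 + 1641.161 + 669.4932 + 9813.969 + 7330.575
= 21487.29 MJ
e = 21487.29 / 21.365 = 1005.7 MJ/m^2

1005.7 MJ/m^2


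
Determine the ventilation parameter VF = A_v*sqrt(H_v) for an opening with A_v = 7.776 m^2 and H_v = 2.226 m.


sqrt(H_v) = 1.4920
VF = 7.776 * 1.4920 = 11.602 m^(5/2)

11.602 m^(5/2)


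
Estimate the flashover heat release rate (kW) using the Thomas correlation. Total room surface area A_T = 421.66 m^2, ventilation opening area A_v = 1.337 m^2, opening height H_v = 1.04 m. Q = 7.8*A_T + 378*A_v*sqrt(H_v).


7.8*A_T = 3288.948
sqrt(H_v) = 1.0198
378*A_v*sqrt(H_v) = 515.39
Q = 3288.948 + 515.39 = 3804.3 kW

3804.3 kW


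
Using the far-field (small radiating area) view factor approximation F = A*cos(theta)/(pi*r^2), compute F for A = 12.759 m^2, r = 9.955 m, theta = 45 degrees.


cos(45 deg) = 0.70711
pi*r^2 = 311.34
F = 12.759 * 0.70711 / 311.34 = 0.028978

0.028978


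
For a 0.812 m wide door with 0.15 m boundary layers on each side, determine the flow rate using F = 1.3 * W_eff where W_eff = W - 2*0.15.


W_eff = 0.812 - 0.30 = 0.512 m
F = 1.3 * 0.512 = 0.66560 persons/s

0.66560 persons/s


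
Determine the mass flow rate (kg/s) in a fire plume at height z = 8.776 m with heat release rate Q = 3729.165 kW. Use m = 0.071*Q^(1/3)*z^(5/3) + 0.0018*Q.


Q^(1/3) = 15.507
z^(5/3) = 37.339
First term = 0.071 * 15.507 * 37.339 = 41.111
Second term = 0.0018 * 3729.165 = 6.7125
m = 47.823 kg/s

47.823 kg/s


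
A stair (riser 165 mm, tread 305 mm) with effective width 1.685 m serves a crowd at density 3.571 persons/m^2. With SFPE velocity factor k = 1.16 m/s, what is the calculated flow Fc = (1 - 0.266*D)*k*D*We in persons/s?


1 - 0.266*D = 1 - 0.266*3.571 = 0.050114
Fs = 0.050114 * 1.16 * 3.571 = 0.20759 persons/(s*m)
Fc = 0.20759 * 1.685 = 0.34979 persons/s

0.34979 persons/s


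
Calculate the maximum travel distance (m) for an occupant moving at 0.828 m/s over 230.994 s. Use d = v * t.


d = 0.828 * 230.994 = 191.26 m

191.26 m


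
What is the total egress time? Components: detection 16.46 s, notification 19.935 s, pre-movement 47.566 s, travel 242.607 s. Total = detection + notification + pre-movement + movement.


Total = 16.46 + 19.935 + 47.566 + 242.607 = 326.568 s

326.568 s


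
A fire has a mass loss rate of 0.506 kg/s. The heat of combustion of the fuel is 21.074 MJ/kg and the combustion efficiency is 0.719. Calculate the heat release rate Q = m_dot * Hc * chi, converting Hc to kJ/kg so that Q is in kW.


Hc = 21.074 MJ/kg = 21.074 * 1000 kJ/kg = 21074 kJ/kg
Q = 0.506 kg/s * 21074 kJ/kg * 0.719 = 7667.0 kW

7667.0 kW


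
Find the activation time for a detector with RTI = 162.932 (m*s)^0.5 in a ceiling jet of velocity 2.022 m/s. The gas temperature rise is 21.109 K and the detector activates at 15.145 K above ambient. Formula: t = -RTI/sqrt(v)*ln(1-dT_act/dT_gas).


dT_act/dT_gas = 0.71747
ln(1 - 0.71747) = -1.2640
t = -162.932 / sqrt(2.022) * -1.2640 = 144.83 s

144.83 s


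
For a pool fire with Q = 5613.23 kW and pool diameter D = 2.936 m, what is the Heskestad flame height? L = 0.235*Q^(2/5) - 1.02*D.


Q^(2/5) = 31.600
0.235 * Q^(2/5) = 7.4260
1.02 * D = 2.9947
L = 4.4312 m

4.4312 m


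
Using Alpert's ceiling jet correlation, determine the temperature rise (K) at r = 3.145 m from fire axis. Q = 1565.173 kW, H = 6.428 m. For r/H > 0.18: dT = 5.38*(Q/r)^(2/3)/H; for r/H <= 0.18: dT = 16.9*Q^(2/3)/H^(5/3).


r/H = 3.145 / 6.428 = 0.48927
r/H > 0.18, so dT = 5.38*(Q/r)^(2/3)/H
Q/r = 497.67
(Q/r)^(2/3) = 62.800
dT = 5.38 * 62.800 / 6.428 = 52.561 K

52.561 K


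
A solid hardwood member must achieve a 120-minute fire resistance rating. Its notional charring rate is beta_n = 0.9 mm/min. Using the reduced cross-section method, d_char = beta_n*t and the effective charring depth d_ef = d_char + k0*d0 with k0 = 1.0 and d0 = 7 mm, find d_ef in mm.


d_char = 0.9 * 120 = 108 mm
d_ef = 108 + 1.0*7 = 115 mm

115 mm


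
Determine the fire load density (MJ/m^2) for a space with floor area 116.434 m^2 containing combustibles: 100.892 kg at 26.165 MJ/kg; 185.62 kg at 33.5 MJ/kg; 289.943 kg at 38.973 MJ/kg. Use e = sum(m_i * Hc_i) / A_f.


Total energy = 100.892*26.165 + 185.62*33.5 + 289.943*38.973
= 2639.839 + 6218.27 + 11299.95
= 20158.06 MJ
e = 20158.06 / 116.434 = 173.13 MJ/m^2

173.13 MJ/m^2


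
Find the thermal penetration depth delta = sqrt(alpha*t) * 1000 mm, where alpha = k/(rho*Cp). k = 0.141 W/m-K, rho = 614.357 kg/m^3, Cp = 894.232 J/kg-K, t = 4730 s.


alpha = 0.141 / (614.357 * 894.232) = 2.5665e-07 m^2/s
alpha * t = 0.0012140
delta = sqrt(0.0012140) * 1000 = 34.842 mm

34.842 mm


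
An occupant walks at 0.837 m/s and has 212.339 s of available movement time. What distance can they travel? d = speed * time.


d = 0.837 * 212.339 = 177.73 m

177.73 m


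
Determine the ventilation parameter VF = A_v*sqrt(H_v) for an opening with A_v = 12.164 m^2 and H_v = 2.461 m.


sqrt(H_v) = 1.5688
VF = 12.164 * 1.5688 = 19.082 m^(5/2)

19.082 m^(5/2)


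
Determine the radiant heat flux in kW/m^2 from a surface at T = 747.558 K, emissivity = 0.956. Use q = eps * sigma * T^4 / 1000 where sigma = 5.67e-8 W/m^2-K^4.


T^4 = 3.1231e+11
q = 0.956 * 5.67e-8 * 3.1231e+11 / 1000 = 16.929 kW/m^2

16.929 kW/m^2


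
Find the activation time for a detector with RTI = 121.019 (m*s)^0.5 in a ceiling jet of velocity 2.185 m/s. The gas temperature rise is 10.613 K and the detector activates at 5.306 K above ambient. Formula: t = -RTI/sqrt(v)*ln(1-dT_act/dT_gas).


dT_act/dT_gas = 0.49995
ln(1 - 0.49995) = -0.69305
t = -121.019 / sqrt(2.185) * -0.69305 = 56.741 s

56.741 s


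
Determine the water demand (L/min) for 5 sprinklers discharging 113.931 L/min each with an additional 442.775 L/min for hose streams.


Sprinkler demand = 5 * 113.931 = 569.655 L/min
Total = 569.655 + 442.775 = 1012.43 L/min

1012.43 L/min


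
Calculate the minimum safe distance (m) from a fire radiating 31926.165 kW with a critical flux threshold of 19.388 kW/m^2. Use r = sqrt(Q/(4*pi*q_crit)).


4*pi*q_crit = 243.64
Q/(4*pi*q_crit) = 131.04
r = sqrt(131.04) = 11.447 m

11.447 m


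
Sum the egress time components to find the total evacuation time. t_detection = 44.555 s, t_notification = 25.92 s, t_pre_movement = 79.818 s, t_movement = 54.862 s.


Total = 44.555 + 25.92 + 79.818 + 54.862 = 205.155 s

205.155 s


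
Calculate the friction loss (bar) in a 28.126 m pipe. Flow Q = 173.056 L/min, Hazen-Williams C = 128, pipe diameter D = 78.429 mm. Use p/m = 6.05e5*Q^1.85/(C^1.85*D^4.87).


Q^1.85 = 13824
C^1.85 = 7913.0
D^4.87 = 1.6831e+09
p/m = 0.00062800 bar/m
p_total = 0.00062800 * 28.126 = 0.017663 bar

0.017663 bar


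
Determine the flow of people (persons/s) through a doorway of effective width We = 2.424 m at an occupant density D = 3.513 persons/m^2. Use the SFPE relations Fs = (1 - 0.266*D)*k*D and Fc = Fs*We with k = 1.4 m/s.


1 - 0.266*D = 1 - 0.266*3.513 = 0.065542
Fs = 0.065542 * 1.4 * 3.513 = 0.32235 persons/(s*m)
Fc = 0.32235 * 2.424 = 0.78137 persons/s

0.78137 persons/s


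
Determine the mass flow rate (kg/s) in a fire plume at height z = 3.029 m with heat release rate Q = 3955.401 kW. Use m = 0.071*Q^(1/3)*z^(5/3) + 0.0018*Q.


Q^(1/3) = 15.815
z^(5/3) = 6.3411
First term = 0.071 * 15.815 * 6.3411 = 7.1201
Second term = 0.0018 * 3955.401 = 7.1197
m = 14.240 kg/s

14.240 kg/s


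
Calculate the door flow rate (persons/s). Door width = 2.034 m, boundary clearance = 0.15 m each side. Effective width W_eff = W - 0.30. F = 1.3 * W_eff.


W_eff = 2.034 - 0.30 = 1.734 m
F = 1.3 * 1.734 = 2.2542 persons/s

2.2542 persons/s


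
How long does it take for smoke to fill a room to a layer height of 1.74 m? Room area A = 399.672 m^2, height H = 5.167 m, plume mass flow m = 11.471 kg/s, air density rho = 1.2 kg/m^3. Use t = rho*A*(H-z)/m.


H - z = 3.427 m
t = 1.2 * 399.672 * 3.427 / 11.471 = 143.28 s

143.28 s


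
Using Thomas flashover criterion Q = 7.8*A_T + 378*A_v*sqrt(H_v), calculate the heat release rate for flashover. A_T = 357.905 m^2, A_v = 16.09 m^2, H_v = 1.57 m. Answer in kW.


7.8*A_T = 2791.659
sqrt(H_v) = 1.2530
378*A_v*sqrt(H_v) = 7620.7
Q = 2791.659 + 7620.7 = 10412 kW

10412 kW


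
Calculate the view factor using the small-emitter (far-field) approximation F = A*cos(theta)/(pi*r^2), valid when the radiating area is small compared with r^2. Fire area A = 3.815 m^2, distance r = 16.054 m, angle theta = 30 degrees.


cos(30 deg) = 0.86603
pi*r^2 = 809.69
F = 3.815 * 0.86603 / 809.69 = 0.0040805

0.0040805


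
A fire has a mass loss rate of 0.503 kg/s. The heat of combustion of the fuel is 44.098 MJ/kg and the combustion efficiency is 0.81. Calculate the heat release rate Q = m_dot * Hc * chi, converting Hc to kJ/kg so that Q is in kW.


Hc = 44.098 MJ/kg = 44.098 * 1000 kJ/kg = 44098 kJ/kg
Q = 0.503 kg/s * 44098 kJ/kg * 0.81 = 17967 kW

17967 kW


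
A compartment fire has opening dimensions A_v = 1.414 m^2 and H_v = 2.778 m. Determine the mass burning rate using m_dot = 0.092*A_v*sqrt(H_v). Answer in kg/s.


sqrt(H_v) = 1.6667
m_dot = 0.092 * 1.414 * 1.6667 = 0.21682 kg/s

0.21682 kg/s


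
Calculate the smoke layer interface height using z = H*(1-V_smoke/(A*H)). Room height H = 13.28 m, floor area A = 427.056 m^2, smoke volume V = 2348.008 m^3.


V/(A*H) = 0.41402
1 - 0.41402 = 0.58598
z = 13.28 * 0.58598 = 7.7819 m

7.7819 m


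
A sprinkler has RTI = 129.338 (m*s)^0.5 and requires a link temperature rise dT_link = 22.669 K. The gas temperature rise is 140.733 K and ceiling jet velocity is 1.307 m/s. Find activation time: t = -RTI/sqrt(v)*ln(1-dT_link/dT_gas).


dT_link/dT_gas = 0.16108
ln(1 - 0.16108) = -0.17564
t = -129.338 / sqrt(1.307) * -0.17564 = 19.870 s

19.870 s


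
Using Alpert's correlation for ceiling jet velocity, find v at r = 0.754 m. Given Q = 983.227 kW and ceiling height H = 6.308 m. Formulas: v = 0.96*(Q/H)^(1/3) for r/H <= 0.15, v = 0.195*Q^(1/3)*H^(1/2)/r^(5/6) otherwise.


r/H = 0.754 / 6.308 = 0.11953
r/H <= 0.15, so v = 0.96*(Q/H)^(1/3)
Q/H = 155.87
(Q/H)^(1/3) = 5.3817
v = 0.96 * 5.3817 = 5.1664 m/s

5.1664 m/s


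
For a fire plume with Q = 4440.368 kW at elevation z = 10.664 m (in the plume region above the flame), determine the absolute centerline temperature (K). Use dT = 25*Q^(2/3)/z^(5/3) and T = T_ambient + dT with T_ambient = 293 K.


Q^(2/3) = 270.15
z^(5/3) = 51.665
dT = 25 * 270.15 / 51.665 = 130.72 K
T = 293 + 130.72 = 423.72 K

423.72 K


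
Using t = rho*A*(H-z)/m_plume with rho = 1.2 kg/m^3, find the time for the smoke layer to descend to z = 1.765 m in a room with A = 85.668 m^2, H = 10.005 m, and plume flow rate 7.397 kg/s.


H - z = 8.24 m
t = 1.2 * 85.668 * 8.24 / 7.397 = 114.52 s

114.52 s


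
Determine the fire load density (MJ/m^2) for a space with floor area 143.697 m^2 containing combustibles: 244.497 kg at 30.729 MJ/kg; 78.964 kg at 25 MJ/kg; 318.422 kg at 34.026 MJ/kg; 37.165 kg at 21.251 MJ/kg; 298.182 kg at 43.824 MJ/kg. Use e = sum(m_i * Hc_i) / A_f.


Total energy = 244.497*30.729 + 78.964*25 + 318.422*34.026 + 37.165*21.251 + 298.182*43.824
= 7513.148 + 1974.1 + 10834.63 + 789.7934 + 13067.53
= 34179.20 MJ
e = 34179.20 / 143.697 = 237.86 MJ/m^2

237.86 MJ/m^2


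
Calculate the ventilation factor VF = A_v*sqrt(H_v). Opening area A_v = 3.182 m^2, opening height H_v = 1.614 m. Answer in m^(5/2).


sqrt(H_v) = 1.2704
VF = 3.182 * 1.2704 = 4.0425 m^(5/2)

4.0425 m^(5/2)


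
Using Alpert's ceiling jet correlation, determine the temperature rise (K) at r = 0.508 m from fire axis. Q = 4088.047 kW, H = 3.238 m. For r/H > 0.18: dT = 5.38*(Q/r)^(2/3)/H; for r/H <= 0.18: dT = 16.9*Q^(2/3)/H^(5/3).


r/H = 0.508 / 3.238 = 0.15689
r/H <= 0.18, so dT = 16.9*Q^(2/3)/H^(5/3)
Q^(2/3) = 255.67
H^(5/3) = 7.0870
dT = 16.9 * 255.67 / 7.0870 = 609.68 K

609.68 K


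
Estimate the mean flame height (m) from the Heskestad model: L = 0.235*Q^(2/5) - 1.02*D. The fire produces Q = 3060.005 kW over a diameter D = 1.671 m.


Q^(2/5) = 24.791
0.235 * Q^(2/5) = 5.8258
1.02 * D = 1.7044
L = 4.1214 m

4.1214 m


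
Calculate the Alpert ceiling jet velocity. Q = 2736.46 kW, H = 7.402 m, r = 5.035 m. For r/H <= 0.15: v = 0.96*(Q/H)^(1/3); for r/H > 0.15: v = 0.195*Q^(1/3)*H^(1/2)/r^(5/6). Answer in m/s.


r/H = 5.035 / 7.402 = 0.68022
r/H > 0.15, so v = 0.195*Q^(1/3)*H^(1/2)/r^(5/6)
Q^(1/3) = 13.987
H^(1/2) = 2.7207
r^(5/6) = 3.8459
v = 0.195 * 13.987 * 2.7207 / 3.8459 = 1.9295 m/s

1.9295 m/s


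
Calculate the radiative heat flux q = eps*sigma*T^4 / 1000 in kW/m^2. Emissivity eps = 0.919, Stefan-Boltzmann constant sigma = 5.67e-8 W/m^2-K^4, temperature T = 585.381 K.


T^4 = 1.1742e+11
q = 0.919 * 5.67e-8 * 1.1742e+11 / 1000 = 6.1186 kW/m^2

6.1186 kW/m^2


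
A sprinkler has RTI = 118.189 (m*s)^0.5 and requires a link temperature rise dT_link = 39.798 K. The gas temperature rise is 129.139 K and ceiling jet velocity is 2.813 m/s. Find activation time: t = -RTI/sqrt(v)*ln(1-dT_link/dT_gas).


dT_link/dT_gas = 0.30818
ln(1 - 0.30818) = -0.36843
t = -118.189 / sqrt(2.813) * -0.36843 = 25.962 s

25.962 s


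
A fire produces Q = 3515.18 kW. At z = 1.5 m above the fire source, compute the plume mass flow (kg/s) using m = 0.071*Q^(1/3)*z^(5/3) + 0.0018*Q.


Q^(1/3) = 15.205
z^(5/3) = 1.9656
First term = 0.071 * 15.205 * 1.9656 = 2.1219
Second term = 0.0018 * 3515.18 = 6.3273
m = 8.4492 kg/s

8.4492 kg/s


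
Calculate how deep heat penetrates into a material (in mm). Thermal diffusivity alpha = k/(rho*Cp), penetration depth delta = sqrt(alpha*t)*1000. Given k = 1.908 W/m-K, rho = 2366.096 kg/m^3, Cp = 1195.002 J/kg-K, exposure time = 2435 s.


alpha = 1.908 / (2366.096 * 1195.002) = 6.7480e-07 m^2/s
alpha * t = 0.0016431
delta = sqrt(0.0016431) * 1000 = 40.536 mm

40.536 mm


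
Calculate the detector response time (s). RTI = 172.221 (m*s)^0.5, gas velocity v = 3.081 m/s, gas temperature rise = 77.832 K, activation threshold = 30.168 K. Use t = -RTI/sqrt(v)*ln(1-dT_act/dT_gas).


dT_act/dT_gas = 0.38760
ln(1 - 0.38760) = -0.49038
t = -172.221 / sqrt(3.081) * -0.49038 = 48.114 s

48.114 s


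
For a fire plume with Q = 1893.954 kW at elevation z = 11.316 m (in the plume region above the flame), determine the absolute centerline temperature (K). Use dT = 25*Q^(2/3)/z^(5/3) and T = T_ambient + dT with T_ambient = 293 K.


Q^(2/3) = 153.08
z^(5/3) = 57.037
dT = 25 * 153.08 / 57.037 = 67.096 K
T = 293 + 67.096 = 360.10 K

360.10 K


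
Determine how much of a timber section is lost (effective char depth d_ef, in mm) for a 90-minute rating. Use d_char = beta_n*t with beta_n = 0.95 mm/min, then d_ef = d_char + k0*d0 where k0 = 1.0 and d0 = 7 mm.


d_char = 0.95 * 90 = 85.5 mm
d_ef = 85.5 + 1.0*7 = 92.5 mm

92.5 mm


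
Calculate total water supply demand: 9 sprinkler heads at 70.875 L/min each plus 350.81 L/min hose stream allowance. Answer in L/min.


Sprinkler demand = 9 * 70.875 = 637.875 L/min
Total = 637.875 + 350.81 = 988.685 L/min

988.685 L/min


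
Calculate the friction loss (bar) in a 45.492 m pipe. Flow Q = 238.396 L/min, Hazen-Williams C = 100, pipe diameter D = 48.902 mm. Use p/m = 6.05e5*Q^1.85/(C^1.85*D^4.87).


Q^1.85 = 25004
C^1.85 = 5011.9
D^4.87 = 1.6866e+08
p/m = 0.017895 bar/m
p_total = 0.017895 * 45.492 = 0.81409 bar

0.81409 bar


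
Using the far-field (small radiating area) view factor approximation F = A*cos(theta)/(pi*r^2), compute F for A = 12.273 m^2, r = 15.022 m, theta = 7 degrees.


cos(7 deg) = 0.99255
pi*r^2 = 708.93
F = 12.273 * 0.99255 / 708.93 = 0.017183

0.017183


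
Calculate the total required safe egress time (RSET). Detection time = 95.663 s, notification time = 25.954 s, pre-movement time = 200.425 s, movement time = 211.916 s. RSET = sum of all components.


Total = 95.663 + 25.954 + 200.425 + 211.916 = 533.958 s

533.958 s


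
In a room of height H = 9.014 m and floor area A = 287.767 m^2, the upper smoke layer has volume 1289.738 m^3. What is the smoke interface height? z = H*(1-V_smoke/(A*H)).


V/(A*H) = 0.49721
1 - 0.49721 = 0.50279
z = 9.014 * 0.50279 = 4.5321 m

4.5321 m


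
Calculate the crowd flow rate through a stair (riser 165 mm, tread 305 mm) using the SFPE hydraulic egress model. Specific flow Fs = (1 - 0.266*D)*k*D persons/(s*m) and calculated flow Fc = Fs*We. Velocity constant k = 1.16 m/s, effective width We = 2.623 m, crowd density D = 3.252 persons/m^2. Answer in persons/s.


1 - 0.266*D = 1 - 0.266*3.252 = 0.13497
Fs = 0.13497 * 1.16 * 3.252 = 0.50914 persons/(s*m)
Fc = 0.50914 * 2.623 = 1.3355 persons/s

1.3355 persons/s


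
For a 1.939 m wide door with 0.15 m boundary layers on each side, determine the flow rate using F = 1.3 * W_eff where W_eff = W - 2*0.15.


W_eff = 1.939 - 0.30 = 1.639 m
F = 1.3 * 1.639 = 2.1307 persons/s

2.1307 persons/s


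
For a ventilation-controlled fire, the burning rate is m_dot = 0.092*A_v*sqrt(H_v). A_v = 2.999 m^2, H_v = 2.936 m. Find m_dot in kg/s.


sqrt(H_v) = 1.7135
m_dot = 0.092 * 2.999 * 1.7135 = 0.47276 kg/s

0.47276 kg/s


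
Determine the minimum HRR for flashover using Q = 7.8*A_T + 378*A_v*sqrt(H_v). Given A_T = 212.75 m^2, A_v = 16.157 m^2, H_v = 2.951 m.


7.8*A_T = 1659.45
sqrt(H_v) = 1.7178
378*A_v*sqrt(H_v) = 10491
Q = 1659.45 + 10491 = 12151 kW

12151 kW


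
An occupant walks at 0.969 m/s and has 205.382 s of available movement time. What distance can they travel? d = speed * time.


d = 0.969 * 205.382 = 199.02 m

199.02 m


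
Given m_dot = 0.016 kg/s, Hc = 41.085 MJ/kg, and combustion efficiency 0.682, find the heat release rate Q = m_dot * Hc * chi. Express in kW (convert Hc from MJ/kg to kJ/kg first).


Hc = 41.085 MJ/kg = 41.085 * 1000 kJ/kg = 41085 kJ/kg
Q = 0.016 kg/s * 41085 kJ/kg * 0.682 = 448.32 kW

448.32 kW


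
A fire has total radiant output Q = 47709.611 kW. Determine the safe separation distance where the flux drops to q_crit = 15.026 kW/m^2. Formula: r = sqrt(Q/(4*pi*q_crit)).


4*pi*q_crit = 188.82
Q/(4*pi*q_crit) = 252.67
r = sqrt(252.67) = 15.896 m

15.896 m


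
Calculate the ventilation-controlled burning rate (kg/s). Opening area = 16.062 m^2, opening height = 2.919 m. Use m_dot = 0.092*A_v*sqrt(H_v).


sqrt(H_v) = 1.7085
m_dot = 0.092 * 16.062 * 1.7085 = 2.5247 kg/s

2.5247 kg/s


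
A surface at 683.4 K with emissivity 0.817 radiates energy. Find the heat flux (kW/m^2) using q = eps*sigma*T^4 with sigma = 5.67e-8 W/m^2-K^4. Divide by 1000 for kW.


T^4 = 2.1812e+11
q = 0.817 * 5.67e-8 * 2.1812e+11 / 1000 = 10.104 kW/m^2

10.104 kW/m^2


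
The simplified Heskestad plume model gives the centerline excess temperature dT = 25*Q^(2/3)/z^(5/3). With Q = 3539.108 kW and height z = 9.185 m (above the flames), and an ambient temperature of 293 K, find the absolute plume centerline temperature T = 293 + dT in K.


Q^(2/3) = 232.24
z^(5/3) = 40.284
dT = 25 * 232.24 / 40.284 = 144.12 K
T = 293 + 144.12 = 437.12 K

437.12 K


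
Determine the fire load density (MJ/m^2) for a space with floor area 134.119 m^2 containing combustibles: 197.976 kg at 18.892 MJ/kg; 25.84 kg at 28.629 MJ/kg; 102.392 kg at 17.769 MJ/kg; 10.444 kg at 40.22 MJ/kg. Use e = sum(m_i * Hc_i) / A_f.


Total energy = 197.976*18.892 + 25.84*28.629 + 102.392*17.769 + 10.444*40.22
= 3740.163 + 739.7734 + 1819.403 + 420.0577
= 6719.397 MJ
e = 6719.397 / 134.119 = 50.100 MJ/m^2

50.100 MJ/m^2


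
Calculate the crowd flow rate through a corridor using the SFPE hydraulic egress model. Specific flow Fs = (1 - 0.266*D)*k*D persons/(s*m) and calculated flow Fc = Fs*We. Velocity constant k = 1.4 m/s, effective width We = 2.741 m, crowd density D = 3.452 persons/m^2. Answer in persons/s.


1 - 0.266*D = 1 - 0.266*3.452 = 0.081768
Fs = 0.081768 * 1.4 * 3.452 = 0.39517 persons/(s*m)
Fc = 0.39517 * 2.741 = 1.0832 persons/s

1.0832 persons/s


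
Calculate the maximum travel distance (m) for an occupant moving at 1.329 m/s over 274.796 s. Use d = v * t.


d = 1.329 * 274.796 = 365.20 m

365.20 m


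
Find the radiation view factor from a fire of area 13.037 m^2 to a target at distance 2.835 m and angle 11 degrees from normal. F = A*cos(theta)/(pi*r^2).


cos(11 deg) = 0.98163
pi*r^2 = 25.250
F = 13.037 * 0.98163 / 25.250 = 0.50684

0.50684


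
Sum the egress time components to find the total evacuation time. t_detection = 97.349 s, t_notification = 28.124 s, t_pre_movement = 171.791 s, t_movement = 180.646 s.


Total = 97.349 + 28.124 + 171.791 + 180.646 = 477.91 s

477.91 s


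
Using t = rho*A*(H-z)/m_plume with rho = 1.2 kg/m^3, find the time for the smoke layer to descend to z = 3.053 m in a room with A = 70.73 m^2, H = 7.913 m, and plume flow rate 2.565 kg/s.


H - z = 4.86 m
t = 1.2 * 70.73 * 4.86 / 2.565 = 160.82 s

160.82 s


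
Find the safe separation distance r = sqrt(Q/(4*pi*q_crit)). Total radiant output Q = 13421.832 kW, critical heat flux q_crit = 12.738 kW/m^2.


4*pi*q_crit = 160.07
Q/(4*pi*q_crit) = 83.850
r = sqrt(83.850) = 9.1569 m

9.1569 m


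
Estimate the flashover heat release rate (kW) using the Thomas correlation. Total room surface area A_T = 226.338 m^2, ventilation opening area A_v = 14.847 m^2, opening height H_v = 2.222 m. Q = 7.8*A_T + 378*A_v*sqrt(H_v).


7.8*A_T = 1765.4
sqrt(H_v) = 1.4906
378*A_v*sqrt(H_v) = 8365.7
Q = 1765.4 + 8365.7 = 10131 kW

10131 kW


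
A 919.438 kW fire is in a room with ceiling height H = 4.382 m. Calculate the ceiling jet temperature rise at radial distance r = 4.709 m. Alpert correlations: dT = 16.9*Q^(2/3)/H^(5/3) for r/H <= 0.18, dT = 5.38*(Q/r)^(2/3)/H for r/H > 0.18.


r/H = 4.709 / 4.382 = 1.0746
r/H > 0.18, so dT = 5.38*(Q/r)^(2/3)/H
Q/r = 195.25
(Q/r)^(2/3) = 33.656
dT = 5.38 * 33.656 / 4.382 = 41.321 K

41.321 K


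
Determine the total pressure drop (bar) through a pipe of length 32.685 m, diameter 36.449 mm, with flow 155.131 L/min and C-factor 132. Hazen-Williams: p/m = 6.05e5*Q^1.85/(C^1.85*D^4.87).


Q^1.85 = 11293
C^1.85 = 8376.5
D^4.87 = 4.0310e+07
p/m = 0.020234 bar/m
p_total = 0.020234 * 32.685 = 0.66134 bar

0.66134 bar


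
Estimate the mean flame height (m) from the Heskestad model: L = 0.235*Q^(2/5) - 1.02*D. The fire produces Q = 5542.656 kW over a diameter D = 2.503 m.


Q^(2/5) = 31.440
0.235 * Q^(2/5) = 7.3885
1.02 * D = 2.5531
L = 4.8354 m

4.8354 m


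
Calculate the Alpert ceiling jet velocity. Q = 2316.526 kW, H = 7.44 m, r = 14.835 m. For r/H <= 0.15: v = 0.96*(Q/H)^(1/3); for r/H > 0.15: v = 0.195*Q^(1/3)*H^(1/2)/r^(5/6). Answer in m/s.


r/H = 14.835 / 7.44 = 1.9940
r/H > 0.15, so v = 0.195*Q^(1/3)*H^(1/2)/r^(5/6)
Q^(1/3) = 13.232
H^(1/2) = 2.7276
r^(5/6) = 9.4640
v = 0.195 * 13.232 * 2.7276 / 9.4640 = 0.74364 m/s

0.74364 m/s


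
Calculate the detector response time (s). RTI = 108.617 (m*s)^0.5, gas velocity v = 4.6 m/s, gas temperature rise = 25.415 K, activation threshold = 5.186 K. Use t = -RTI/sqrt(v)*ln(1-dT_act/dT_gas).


dT_act/dT_gas = 0.20405
ln(1 - 0.20405) = -0.22822
t = -108.617 / sqrt(4.6) * -0.22822 = 11.558 s

11.558 s


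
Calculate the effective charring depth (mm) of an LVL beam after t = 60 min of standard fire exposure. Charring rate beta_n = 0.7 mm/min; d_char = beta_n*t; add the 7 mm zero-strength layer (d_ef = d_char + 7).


d_char = 0.7 * 60 = 42 mm
d_ef = 42 + 1.0*7 = 49 mm

49 mm


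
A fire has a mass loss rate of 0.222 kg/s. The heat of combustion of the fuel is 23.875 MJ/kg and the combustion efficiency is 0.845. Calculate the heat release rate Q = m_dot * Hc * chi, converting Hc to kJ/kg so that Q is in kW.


Hc = 23.875 MJ/kg = 23.875 * 1000 kJ/kg = 23875 kJ/kg
Q = 0.222 kg/s * 23875 kJ/kg * 0.845 = 4478.7 kW

4478.7 kW


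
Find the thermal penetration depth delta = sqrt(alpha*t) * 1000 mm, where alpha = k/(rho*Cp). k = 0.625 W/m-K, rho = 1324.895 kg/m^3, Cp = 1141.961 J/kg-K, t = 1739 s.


alpha = 0.625 / (1324.895 * 1141.961) = 4.1309e-07 m^2/s
alpha * t = 0.00071837
delta = sqrt(0.00071837) * 1000 = 26.802 mm

26.802 mm


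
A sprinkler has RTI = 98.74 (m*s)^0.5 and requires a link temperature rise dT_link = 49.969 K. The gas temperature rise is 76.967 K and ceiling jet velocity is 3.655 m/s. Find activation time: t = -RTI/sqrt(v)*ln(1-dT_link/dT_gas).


dT_link/dT_gas = 0.64923
ln(1 - 0.64923) = -1.0476
t = -98.74 / sqrt(3.655) * -1.0476 = 54.107 s

54.107 s


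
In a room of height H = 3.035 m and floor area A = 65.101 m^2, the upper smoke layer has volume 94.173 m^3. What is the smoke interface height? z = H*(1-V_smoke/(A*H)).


V/(A*H) = 0.47663
1 - 0.47663 = 0.52337
z = 3.035 * 0.52337 = 1.5884 m

1.5884 m


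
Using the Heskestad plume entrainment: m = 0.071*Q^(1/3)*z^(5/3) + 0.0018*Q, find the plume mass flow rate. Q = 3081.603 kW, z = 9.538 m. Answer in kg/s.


Q^(1/3) = 14.552
z^(5/3) = 42.897
First term = 0.071 * 14.552 * 42.897 = 44.321
Second term = 0.0018 * 3081.603 = 5.5469
m = 49.868 kg/s

49.868 kg/s


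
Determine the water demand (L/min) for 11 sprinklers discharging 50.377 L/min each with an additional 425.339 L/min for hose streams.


Sprinkler demand = 11 * 50.377 = 554.147 L/min
Total = 554.147 + 425.339 = 979.486 L/min

979.486 L/min


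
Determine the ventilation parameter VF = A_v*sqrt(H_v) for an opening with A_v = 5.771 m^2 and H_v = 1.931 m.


sqrt(H_v) = 1.3896
VF = 5.771 * 1.3896 = 8.0194 m^(5/2)

8.0194 m^(5/2)


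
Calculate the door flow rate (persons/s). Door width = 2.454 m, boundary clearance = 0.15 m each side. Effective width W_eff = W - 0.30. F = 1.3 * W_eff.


W_eff = 2.454 - 0.30 = 2.154 m
F = 1.3 * 2.154 = 2.8002 persons/s

2.8002 persons/s


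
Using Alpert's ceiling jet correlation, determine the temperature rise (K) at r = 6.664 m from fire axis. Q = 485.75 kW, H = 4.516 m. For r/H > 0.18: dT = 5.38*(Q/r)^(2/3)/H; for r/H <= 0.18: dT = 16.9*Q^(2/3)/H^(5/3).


r/H = 6.664 / 4.516 = 1.4756
r/H > 0.18, so dT = 5.38*(Q/r)^(2/3)/H
Q/r = 72.892
(Q/r)^(2/3) = 17.450
dT = 5.38 * 17.450 / 4.516 = 20.788 K

20.788 K


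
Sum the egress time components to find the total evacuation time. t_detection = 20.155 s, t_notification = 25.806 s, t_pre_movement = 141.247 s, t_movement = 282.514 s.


Total = 20.155 + 25.806 + 141.247 + 282.514 = 469.722 s

469.722 s


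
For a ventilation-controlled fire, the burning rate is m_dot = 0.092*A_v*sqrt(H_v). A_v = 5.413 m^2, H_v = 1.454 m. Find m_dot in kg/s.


sqrt(H_v) = 1.2058
m_dot = 0.092 * 5.413 * 1.2058 = 0.60049 kg/s

0.60049 kg/s


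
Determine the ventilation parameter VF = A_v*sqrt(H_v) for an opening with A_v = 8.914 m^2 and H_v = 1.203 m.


sqrt(H_v) = 1.0968
VF = 8.914 * 1.0968 = 9.7770 m^(5/2)

9.7770 m^(5/2)


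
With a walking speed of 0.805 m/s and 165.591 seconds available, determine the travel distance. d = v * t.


d = 0.805 * 165.591 = 133.30 m

133.30 m


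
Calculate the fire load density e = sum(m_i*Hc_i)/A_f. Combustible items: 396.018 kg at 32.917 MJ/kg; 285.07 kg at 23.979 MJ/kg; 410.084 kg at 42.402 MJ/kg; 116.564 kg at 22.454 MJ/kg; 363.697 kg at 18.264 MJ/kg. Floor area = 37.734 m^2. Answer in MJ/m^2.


Total energy = 396.018*32.917 + 285.07*23.979 + 410.084*42.402 + 116.564*22.454 + 363.697*18.264
= 13035.72 + 6835.694 + 17388.38 + 2617.328 + 6642.562
= 46519.69 MJ
e = 46519.69 / 37.734 = 1232.8 MJ/m^2

1232.8 MJ/m^2


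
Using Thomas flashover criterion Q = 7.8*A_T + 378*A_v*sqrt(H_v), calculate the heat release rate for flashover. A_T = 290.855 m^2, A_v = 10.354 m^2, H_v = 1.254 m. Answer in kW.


7.8*A_T = 2268.669
sqrt(H_v) = 1.1198
378*A_v*sqrt(H_v) = 4382.8
Q = 2268.669 + 4382.8 = 6651.4 kW

6651.4 kW


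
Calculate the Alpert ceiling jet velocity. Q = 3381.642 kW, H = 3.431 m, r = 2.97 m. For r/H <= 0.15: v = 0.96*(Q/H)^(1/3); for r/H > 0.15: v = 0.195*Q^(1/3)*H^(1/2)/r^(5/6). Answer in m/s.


r/H = 2.97 / 3.431 = 0.86564
r/H > 0.15, so v = 0.195*Q^(1/3)*H^(1/2)/r^(5/6)
Q^(1/3) = 15.010
H^(1/2) = 1.8523
r^(5/6) = 2.4772
v = 0.195 * 15.010 * 1.8523 / 2.4772 = 2.1886 m/s

2.1886 m/s
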